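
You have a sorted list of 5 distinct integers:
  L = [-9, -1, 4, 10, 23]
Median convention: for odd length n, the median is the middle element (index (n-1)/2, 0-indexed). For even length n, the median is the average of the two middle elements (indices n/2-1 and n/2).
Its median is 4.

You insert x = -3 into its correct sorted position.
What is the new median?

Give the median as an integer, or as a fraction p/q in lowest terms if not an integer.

Old list (sorted, length 5): [-9, -1, 4, 10, 23]
Old median = 4
Insert x = -3
Old length odd (5). Middle was index 2 = 4.
New length even (6). New median = avg of two middle elements.
x = -3: 1 elements are < x, 4 elements are > x.
New sorted list: [-9, -3, -1, 4, 10, 23]
New median = 3/2

Answer: 3/2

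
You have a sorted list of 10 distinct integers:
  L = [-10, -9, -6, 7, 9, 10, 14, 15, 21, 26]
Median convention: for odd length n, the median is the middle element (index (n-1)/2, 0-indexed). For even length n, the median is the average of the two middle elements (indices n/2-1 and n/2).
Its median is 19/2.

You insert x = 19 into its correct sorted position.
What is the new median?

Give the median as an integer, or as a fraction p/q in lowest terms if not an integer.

Answer: 10

Derivation:
Old list (sorted, length 10): [-10, -9, -6, 7, 9, 10, 14, 15, 21, 26]
Old median = 19/2
Insert x = 19
Old length even (10). Middle pair: indices 4,5 = 9,10.
New length odd (11). New median = single middle element.
x = 19: 8 elements are < x, 2 elements are > x.
New sorted list: [-10, -9, -6, 7, 9, 10, 14, 15, 19, 21, 26]
New median = 10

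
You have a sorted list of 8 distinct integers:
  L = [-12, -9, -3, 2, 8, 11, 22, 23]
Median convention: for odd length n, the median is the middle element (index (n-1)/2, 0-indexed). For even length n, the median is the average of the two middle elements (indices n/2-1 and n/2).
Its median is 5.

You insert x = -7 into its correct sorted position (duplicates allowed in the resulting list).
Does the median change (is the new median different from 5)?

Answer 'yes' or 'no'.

Old median = 5
Insert x = -7
New median = 2
Changed? yes

Answer: yes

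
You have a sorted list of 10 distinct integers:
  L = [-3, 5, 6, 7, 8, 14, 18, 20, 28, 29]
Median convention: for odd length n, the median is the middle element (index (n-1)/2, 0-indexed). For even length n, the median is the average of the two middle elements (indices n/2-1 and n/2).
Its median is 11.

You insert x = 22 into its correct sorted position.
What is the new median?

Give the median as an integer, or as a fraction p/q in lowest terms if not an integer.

Old list (sorted, length 10): [-3, 5, 6, 7, 8, 14, 18, 20, 28, 29]
Old median = 11
Insert x = 22
Old length even (10). Middle pair: indices 4,5 = 8,14.
New length odd (11). New median = single middle element.
x = 22: 8 elements are < x, 2 elements are > x.
New sorted list: [-3, 5, 6, 7, 8, 14, 18, 20, 22, 28, 29]
New median = 14

Answer: 14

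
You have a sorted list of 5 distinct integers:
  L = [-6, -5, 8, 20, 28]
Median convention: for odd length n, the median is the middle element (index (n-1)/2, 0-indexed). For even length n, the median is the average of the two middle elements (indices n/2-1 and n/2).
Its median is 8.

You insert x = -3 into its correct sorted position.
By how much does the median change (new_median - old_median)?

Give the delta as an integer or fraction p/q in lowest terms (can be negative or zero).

Answer: -11/2

Derivation:
Old median = 8
After inserting x = -3: new sorted = [-6, -5, -3, 8, 20, 28]
New median = 5/2
Delta = 5/2 - 8 = -11/2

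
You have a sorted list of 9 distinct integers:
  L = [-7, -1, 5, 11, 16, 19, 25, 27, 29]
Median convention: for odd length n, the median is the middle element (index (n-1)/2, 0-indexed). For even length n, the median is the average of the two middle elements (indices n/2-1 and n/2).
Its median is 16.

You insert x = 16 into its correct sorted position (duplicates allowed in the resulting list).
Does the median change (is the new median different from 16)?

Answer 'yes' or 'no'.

Answer: no

Derivation:
Old median = 16
Insert x = 16
New median = 16
Changed? no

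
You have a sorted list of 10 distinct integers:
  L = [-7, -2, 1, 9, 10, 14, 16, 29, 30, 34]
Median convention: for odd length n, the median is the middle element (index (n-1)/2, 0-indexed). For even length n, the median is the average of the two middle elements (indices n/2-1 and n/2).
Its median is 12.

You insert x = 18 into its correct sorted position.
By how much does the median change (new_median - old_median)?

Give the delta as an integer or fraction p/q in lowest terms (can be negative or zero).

Old median = 12
After inserting x = 18: new sorted = [-7, -2, 1, 9, 10, 14, 16, 18, 29, 30, 34]
New median = 14
Delta = 14 - 12 = 2

Answer: 2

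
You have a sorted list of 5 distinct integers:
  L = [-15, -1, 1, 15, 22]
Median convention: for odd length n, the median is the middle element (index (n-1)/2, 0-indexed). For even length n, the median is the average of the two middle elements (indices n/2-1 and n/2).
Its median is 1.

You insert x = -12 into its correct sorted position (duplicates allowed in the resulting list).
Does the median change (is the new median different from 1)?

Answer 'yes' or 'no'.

Old median = 1
Insert x = -12
New median = 0
Changed? yes

Answer: yes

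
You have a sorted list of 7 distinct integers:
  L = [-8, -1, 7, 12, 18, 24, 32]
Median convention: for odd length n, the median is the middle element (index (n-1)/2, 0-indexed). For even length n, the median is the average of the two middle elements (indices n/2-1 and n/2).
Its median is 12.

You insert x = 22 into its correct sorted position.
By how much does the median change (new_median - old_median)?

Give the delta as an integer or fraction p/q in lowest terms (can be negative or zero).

Old median = 12
After inserting x = 22: new sorted = [-8, -1, 7, 12, 18, 22, 24, 32]
New median = 15
Delta = 15 - 12 = 3

Answer: 3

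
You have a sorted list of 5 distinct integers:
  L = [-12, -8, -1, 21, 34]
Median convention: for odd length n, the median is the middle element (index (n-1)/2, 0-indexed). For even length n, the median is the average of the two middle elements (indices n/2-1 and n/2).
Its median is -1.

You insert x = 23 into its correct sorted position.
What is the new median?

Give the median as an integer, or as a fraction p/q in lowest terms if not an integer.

Old list (sorted, length 5): [-12, -8, -1, 21, 34]
Old median = -1
Insert x = 23
Old length odd (5). Middle was index 2 = -1.
New length even (6). New median = avg of two middle elements.
x = 23: 4 elements are < x, 1 elements are > x.
New sorted list: [-12, -8, -1, 21, 23, 34]
New median = 10

Answer: 10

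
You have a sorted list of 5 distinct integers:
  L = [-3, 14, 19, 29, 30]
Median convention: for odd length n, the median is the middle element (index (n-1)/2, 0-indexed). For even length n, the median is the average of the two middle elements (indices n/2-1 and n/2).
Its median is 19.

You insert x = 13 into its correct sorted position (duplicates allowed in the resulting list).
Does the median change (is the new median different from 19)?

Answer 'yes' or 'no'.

Answer: yes

Derivation:
Old median = 19
Insert x = 13
New median = 33/2
Changed? yes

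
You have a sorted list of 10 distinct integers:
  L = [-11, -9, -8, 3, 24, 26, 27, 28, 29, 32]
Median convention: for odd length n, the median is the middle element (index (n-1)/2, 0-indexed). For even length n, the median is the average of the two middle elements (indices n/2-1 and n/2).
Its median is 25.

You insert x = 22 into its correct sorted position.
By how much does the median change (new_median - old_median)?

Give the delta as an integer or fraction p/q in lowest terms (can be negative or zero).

Old median = 25
After inserting x = 22: new sorted = [-11, -9, -8, 3, 22, 24, 26, 27, 28, 29, 32]
New median = 24
Delta = 24 - 25 = -1

Answer: -1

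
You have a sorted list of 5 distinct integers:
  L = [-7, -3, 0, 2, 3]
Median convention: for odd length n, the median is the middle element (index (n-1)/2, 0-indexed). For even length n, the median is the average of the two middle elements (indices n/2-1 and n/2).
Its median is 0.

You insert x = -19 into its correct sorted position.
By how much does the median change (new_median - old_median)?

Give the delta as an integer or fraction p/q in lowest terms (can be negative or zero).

Answer: -3/2

Derivation:
Old median = 0
After inserting x = -19: new sorted = [-19, -7, -3, 0, 2, 3]
New median = -3/2
Delta = -3/2 - 0 = -3/2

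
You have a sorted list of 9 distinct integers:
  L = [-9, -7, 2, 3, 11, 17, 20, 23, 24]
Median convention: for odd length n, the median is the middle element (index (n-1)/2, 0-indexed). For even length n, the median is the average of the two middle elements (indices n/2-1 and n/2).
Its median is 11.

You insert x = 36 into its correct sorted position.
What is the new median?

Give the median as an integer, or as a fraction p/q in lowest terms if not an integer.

Answer: 14

Derivation:
Old list (sorted, length 9): [-9, -7, 2, 3, 11, 17, 20, 23, 24]
Old median = 11
Insert x = 36
Old length odd (9). Middle was index 4 = 11.
New length even (10). New median = avg of two middle elements.
x = 36: 9 elements are < x, 0 elements are > x.
New sorted list: [-9, -7, 2, 3, 11, 17, 20, 23, 24, 36]
New median = 14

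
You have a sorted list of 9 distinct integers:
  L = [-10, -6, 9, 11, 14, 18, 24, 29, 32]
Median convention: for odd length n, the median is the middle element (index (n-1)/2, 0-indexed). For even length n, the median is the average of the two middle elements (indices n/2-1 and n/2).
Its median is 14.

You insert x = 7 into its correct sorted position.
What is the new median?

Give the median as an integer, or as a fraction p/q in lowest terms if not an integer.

Answer: 25/2

Derivation:
Old list (sorted, length 9): [-10, -6, 9, 11, 14, 18, 24, 29, 32]
Old median = 14
Insert x = 7
Old length odd (9). Middle was index 4 = 14.
New length even (10). New median = avg of two middle elements.
x = 7: 2 elements are < x, 7 elements are > x.
New sorted list: [-10, -6, 7, 9, 11, 14, 18, 24, 29, 32]
New median = 25/2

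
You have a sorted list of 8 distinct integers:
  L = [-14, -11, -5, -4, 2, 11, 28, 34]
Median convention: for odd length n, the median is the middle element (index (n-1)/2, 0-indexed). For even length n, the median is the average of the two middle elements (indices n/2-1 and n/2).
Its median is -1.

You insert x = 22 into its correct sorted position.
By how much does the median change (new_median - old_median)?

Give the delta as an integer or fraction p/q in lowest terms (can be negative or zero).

Answer: 3

Derivation:
Old median = -1
After inserting x = 22: new sorted = [-14, -11, -5, -4, 2, 11, 22, 28, 34]
New median = 2
Delta = 2 - -1 = 3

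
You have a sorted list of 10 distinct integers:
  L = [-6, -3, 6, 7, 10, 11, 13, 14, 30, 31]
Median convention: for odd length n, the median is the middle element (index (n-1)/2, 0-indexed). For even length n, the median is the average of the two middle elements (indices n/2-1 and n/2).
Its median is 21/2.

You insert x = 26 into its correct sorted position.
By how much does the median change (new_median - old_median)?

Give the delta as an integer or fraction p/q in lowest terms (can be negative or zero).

Old median = 21/2
After inserting x = 26: new sorted = [-6, -3, 6, 7, 10, 11, 13, 14, 26, 30, 31]
New median = 11
Delta = 11 - 21/2 = 1/2

Answer: 1/2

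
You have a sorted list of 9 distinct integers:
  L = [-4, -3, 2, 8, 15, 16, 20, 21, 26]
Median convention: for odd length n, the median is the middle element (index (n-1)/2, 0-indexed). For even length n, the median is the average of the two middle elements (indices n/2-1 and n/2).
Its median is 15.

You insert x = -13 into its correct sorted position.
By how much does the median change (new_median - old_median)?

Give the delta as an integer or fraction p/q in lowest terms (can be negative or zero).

Answer: -7/2

Derivation:
Old median = 15
After inserting x = -13: new sorted = [-13, -4, -3, 2, 8, 15, 16, 20, 21, 26]
New median = 23/2
Delta = 23/2 - 15 = -7/2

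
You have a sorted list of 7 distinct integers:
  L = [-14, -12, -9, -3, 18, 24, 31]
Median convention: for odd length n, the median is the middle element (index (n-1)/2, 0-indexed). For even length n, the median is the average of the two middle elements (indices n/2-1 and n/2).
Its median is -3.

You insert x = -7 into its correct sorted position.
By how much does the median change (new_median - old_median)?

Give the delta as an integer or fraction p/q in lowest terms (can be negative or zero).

Old median = -3
After inserting x = -7: new sorted = [-14, -12, -9, -7, -3, 18, 24, 31]
New median = -5
Delta = -5 - -3 = -2

Answer: -2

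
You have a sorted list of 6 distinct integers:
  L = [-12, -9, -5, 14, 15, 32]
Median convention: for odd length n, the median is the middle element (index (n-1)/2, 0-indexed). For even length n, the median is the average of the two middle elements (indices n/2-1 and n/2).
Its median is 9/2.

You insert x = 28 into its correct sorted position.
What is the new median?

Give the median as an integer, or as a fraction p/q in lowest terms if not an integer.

Old list (sorted, length 6): [-12, -9, -5, 14, 15, 32]
Old median = 9/2
Insert x = 28
Old length even (6). Middle pair: indices 2,3 = -5,14.
New length odd (7). New median = single middle element.
x = 28: 5 elements are < x, 1 elements are > x.
New sorted list: [-12, -9, -5, 14, 15, 28, 32]
New median = 14

Answer: 14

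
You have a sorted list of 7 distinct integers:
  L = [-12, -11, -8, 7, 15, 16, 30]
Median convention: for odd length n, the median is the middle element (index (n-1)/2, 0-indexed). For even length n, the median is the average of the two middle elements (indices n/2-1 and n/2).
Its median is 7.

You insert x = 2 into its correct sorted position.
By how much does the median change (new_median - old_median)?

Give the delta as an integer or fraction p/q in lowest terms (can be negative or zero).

Answer: -5/2

Derivation:
Old median = 7
After inserting x = 2: new sorted = [-12, -11, -8, 2, 7, 15, 16, 30]
New median = 9/2
Delta = 9/2 - 7 = -5/2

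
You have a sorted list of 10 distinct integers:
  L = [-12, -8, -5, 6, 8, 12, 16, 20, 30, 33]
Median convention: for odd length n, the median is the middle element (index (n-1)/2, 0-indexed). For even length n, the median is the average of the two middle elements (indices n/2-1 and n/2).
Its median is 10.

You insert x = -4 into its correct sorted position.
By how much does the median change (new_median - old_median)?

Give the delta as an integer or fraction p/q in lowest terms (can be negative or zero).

Answer: -2

Derivation:
Old median = 10
After inserting x = -4: new sorted = [-12, -8, -5, -4, 6, 8, 12, 16, 20, 30, 33]
New median = 8
Delta = 8 - 10 = -2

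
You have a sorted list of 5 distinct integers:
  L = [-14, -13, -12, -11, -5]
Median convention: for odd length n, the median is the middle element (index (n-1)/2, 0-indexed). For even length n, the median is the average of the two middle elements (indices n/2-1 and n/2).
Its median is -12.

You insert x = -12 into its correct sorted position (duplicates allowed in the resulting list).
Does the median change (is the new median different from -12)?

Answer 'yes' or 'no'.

Answer: no

Derivation:
Old median = -12
Insert x = -12
New median = -12
Changed? no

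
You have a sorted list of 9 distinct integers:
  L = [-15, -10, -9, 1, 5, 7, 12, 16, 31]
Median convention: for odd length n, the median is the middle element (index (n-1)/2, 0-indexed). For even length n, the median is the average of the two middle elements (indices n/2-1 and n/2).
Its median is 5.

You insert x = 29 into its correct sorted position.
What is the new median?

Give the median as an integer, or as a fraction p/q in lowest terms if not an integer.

Old list (sorted, length 9): [-15, -10, -9, 1, 5, 7, 12, 16, 31]
Old median = 5
Insert x = 29
Old length odd (9). Middle was index 4 = 5.
New length even (10). New median = avg of two middle elements.
x = 29: 8 elements are < x, 1 elements are > x.
New sorted list: [-15, -10, -9, 1, 5, 7, 12, 16, 29, 31]
New median = 6

Answer: 6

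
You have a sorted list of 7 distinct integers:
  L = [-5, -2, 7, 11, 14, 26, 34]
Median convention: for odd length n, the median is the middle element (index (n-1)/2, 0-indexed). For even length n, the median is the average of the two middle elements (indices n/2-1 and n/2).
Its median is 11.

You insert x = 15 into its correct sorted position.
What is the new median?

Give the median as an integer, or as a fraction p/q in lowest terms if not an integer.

Old list (sorted, length 7): [-5, -2, 7, 11, 14, 26, 34]
Old median = 11
Insert x = 15
Old length odd (7). Middle was index 3 = 11.
New length even (8). New median = avg of two middle elements.
x = 15: 5 elements are < x, 2 elements are > x.
New sorted list: [-5, -2, 7, 11, 14, 15, 26, 34]
New median = 25/2

Answer: 25/2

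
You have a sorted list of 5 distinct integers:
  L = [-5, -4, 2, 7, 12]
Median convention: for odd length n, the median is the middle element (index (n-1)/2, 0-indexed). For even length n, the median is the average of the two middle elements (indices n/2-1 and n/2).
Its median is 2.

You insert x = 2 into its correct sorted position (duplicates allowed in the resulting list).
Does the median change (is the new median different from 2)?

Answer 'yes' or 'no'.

Answer: no

Derivation:
Old median = 2
Insert x = 2
New median = 2
Changed? no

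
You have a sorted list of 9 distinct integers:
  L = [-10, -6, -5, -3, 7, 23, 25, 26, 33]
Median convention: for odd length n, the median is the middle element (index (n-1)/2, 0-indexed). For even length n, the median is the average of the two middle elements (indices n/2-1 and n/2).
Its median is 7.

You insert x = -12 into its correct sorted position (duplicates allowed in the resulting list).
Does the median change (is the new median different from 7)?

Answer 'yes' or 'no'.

Answer: yes

Derivation:
Old median = 7
Insert x = -12
New median = 2
Changed? yes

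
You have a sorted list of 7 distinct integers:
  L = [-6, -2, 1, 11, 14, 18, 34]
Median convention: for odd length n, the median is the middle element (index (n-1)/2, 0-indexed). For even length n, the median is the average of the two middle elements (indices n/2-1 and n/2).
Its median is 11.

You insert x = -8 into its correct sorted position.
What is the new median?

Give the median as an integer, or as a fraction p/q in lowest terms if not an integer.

Old list (sorted, length 7): [-6, -2, 1, 11, 14, 18, 34]
Old median = 11
Insert x = -8
Old length odd (7). Middle was index 3 = 11.
New length even (8). New median = avg of two middle elements.
x = -8: 0 elements are < x, 7 elements are > x.
New sorted list: [-8, -6, -2, 1, 11, 14, 18, 34]
New median = 6

Answer: 6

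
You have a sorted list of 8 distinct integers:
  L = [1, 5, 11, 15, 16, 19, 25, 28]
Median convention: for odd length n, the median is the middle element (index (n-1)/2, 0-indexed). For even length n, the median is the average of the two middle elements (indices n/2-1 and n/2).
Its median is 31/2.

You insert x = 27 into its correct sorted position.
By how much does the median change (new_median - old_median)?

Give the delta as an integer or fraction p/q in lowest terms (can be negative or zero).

Old median = 31/2
After inserting x = 27: new sorted = [1, 5, 11, 15, 16, 19, 25, 27, 28]
New median = 16
Delta = 16 - 31/2 = 1/2

Answer: 1/2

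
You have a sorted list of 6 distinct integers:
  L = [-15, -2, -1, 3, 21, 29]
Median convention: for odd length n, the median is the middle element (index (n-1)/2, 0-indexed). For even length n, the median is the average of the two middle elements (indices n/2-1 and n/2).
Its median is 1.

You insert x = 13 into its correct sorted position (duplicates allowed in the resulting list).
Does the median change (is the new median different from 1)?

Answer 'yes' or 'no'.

Answer: yes

Derivation:
Old median = 1
Insert x = 13
New median = 3
Changed? yes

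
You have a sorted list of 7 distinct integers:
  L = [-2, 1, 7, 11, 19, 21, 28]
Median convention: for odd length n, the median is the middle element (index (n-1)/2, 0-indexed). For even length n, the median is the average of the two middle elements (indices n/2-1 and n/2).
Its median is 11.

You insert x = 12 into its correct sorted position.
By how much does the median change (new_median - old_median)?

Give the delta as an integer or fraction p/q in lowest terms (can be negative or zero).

Answer: 1/2

Derivation:
Old median = 11
After inserting x = 12: new sorted = [-2, 1, 7, 11, 12, 19, 21, 28]
New median = 23/2
Delta = 23/2 - 11 = 1/2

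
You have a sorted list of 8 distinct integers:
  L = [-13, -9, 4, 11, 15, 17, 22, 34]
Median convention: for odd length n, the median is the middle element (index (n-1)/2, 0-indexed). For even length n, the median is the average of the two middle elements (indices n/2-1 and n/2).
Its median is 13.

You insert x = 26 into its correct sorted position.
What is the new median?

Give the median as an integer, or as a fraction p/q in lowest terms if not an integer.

Old list (sorted, length 8): [-13, -9, 4, 11, 15, 17, 22, 34]
Old median = 13
Insert x = 26
Old length even (8). Middle pair: indices 3,4 = 11,15.
New length odd (9). New median = single middle element.
x = 26: 7 elements are < x, 1 elements are > x.
New sorted list: [-13, -9, 4, 11, 15, 17, 22, 26, 34]
New median = 15

Answer: 15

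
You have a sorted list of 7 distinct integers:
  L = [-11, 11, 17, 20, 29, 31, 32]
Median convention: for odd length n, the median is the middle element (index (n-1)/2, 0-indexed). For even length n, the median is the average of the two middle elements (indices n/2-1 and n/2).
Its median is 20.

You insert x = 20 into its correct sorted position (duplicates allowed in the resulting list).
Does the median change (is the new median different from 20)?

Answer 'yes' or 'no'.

Answer: no

Derivation:
Old median = 20
Insert x = 20
New median = 20
Changed? no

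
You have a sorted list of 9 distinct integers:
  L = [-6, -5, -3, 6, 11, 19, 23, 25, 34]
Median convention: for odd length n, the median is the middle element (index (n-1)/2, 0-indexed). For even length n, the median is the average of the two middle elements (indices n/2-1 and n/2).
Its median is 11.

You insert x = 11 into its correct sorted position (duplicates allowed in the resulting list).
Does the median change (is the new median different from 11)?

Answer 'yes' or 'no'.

Old median = 11
Insert x = 11
New median = 11
Changed? no

Answer: no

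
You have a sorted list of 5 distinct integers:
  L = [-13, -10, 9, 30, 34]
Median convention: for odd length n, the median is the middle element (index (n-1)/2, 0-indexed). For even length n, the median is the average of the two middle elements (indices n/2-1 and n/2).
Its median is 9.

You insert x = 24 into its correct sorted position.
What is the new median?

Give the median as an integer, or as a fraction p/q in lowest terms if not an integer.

Old list (sorted, length 5): [-13, -10, 9, 30, 34]
Old median = 9
Insert x = 24
Old length odd (5). Middle was index 2 = 9.
New length even (6). New median = avg of two middle elements.
x = 24: 3 elements are < x, 2 elements are > x.
New sorted list: [-13, -10, 9, 24, 30, 34]
New median = 33/2

Answer: 33/2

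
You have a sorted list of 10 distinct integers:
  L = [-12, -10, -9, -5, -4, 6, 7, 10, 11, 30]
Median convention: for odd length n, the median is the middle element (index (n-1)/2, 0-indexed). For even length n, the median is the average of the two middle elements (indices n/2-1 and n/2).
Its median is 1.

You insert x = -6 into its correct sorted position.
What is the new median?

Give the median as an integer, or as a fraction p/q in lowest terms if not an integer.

Old list (sorted, length 10): [-12, -10, -9, -5, -4, 6, 7, 10, 11, 30]
Old median = 1
Insert x = -6
Old length even (10). Middle pair: indices 4,5 = -4,6.
New length odd (11). New median = single middle element.
x = -6: 3 elements are < x, 7 elements are > x.
New sorted list: [-12, -10, -9, -6, -5, -4, 6, 7, 10, 11, 30]
New median = -4

Answer: -4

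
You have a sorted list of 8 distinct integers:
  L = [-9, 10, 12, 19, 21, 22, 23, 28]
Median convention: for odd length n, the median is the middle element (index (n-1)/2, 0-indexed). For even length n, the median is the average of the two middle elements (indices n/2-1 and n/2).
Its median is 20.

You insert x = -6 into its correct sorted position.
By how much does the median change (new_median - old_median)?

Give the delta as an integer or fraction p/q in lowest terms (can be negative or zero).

Old median = 20
After inserting x = -6: new sorted = [-9, -6, 10, 12, 19, 21, 22, 23, 28]
New median = 19
Delta = 19 - 20 = -1

Answer: -1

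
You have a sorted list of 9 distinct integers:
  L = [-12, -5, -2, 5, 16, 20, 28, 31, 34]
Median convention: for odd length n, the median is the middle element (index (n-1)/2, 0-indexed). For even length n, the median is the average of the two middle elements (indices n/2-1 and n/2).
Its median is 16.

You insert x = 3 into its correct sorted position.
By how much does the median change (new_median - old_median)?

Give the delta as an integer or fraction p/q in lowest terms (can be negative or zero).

Old median = 16
After inserting x = 3: new sorted = [-12, -5, -2, 3, 5, 16, 20, 28, 31, 34]
New median = 21/2
Delta = 21/2 - 16 = -11/2

Answer: -11/2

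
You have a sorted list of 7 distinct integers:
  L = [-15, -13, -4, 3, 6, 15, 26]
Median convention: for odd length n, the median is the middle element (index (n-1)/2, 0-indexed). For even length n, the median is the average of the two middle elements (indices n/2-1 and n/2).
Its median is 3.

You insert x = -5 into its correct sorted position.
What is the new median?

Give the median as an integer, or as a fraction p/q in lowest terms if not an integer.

Answer: -1/2

Derivation:
Old list (sorted, length 7): [-15, -13, -4, 3, 6, 15, 26]
Old median = 3
Insert x = -5
Old length odd (7). Middle was index 3 = 3.
New length even (8). New median = avg of two middle elements.
x = -5: 2 elements are < x, 5 elements are > x.
New sorted list: [-15, -13, -5, -4, 3, 6, 15, 26]
New median = -1/2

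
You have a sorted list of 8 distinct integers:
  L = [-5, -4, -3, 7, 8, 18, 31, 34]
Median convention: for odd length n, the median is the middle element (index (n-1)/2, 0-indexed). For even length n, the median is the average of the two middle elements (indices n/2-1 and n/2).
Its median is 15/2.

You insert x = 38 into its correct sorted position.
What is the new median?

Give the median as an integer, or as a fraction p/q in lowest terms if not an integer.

Answer: 8

Derivation:
Old list (sorted, length 8): [-5, -4, -3, 7, 8, 18, 31, 34]
Old median = 15/2
Insert x = 38
Old length even (8). Middle pair: indices 3,4 = 7,8.
New length odd (9). New median = single middle element.
x = 38: 8 elements are < x, 0 elements are > x.
New sorted list: [-5, -4, -3, 7, 8, 18, 31, 34, 38]
New median = 8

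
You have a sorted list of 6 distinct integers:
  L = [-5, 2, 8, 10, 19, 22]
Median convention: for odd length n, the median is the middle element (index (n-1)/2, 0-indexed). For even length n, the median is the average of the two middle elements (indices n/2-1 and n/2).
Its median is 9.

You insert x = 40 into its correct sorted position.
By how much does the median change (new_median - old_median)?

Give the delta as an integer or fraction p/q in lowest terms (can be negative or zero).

Answer: 1

Derivation:
Old median = 9
After inserting x = 40: new sorted = [-5, 2, 8, 10, 19, 22, 40]
New median = 10
Delta = 10 - 9 = 1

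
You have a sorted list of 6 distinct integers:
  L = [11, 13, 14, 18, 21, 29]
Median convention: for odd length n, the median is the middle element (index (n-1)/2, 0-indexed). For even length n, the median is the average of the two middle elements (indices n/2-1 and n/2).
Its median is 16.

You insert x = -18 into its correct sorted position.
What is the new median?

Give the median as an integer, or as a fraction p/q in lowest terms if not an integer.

Old list (sorted, length 6): [11, 13, 14, 18, 21, 29]
Old median = 16
Insert x = -18
Old length even (6). Middle pair: indices 2,3 = 14,18.
New length odd (7). New median = single middle element.
x = -18: 0 elements are < x, 6 elements are > x.
New sorted list: [-18, 11, 13, 14, 18, 21, 29]
New median = 14

Answer: 14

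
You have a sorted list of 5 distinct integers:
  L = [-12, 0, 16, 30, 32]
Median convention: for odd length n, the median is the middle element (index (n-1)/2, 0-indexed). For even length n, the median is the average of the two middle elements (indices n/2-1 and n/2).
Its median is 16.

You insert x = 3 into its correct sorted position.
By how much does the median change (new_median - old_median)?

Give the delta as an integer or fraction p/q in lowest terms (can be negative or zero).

Old median = 16
After inserting x = 3: new sorted = [-12, 0, 3, 16, 30, 32]
New median = 19/2
Delta = 19/2 - 16 = -13/2

Answer: -13/2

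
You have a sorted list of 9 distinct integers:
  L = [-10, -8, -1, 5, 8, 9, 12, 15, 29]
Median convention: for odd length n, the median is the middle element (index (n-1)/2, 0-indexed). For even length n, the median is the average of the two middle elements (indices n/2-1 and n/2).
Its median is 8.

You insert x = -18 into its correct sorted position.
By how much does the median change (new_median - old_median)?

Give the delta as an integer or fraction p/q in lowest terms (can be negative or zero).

Answer: -3/2

Derivation:
Old median = 8
After inserting x = -18: new sorted = [-18, -10, -8, -1, 5, 8, 9, 12, 15, 29]
New median = 13/2
Delta = 13/2 - 8 = -3/2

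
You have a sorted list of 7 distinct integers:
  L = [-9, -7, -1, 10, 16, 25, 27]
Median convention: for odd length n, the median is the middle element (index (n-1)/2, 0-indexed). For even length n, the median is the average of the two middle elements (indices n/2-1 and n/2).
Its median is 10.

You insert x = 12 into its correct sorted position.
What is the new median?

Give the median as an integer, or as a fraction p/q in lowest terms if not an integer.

Old list (sorted, length 7): [-9, -7, -1, 10, 16, 25, 27]
Old median = 10
Insert x = 12
Old length odd (7). Middle was index 3 = 10.
New length even (8). New median = avg of two middle elements.
x = 12: 4 elements are < x, 3 elements are > x.
New sorted list: [-9, -7, -1, 10, 12, 16, 25, 27]
New median = 11

Answer: 11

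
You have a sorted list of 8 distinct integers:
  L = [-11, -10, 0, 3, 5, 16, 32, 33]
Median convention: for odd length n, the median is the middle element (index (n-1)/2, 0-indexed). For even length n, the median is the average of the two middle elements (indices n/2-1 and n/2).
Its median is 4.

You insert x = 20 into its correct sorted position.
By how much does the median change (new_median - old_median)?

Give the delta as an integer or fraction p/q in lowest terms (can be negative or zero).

Answer: 1

Derivation:
Old median = 4
After inserting x = 20: new sorted = [-11, -10, 0, 3, 5, 16, 20, 32, 33]
New median = 5
Delta = 5 - 4 = 1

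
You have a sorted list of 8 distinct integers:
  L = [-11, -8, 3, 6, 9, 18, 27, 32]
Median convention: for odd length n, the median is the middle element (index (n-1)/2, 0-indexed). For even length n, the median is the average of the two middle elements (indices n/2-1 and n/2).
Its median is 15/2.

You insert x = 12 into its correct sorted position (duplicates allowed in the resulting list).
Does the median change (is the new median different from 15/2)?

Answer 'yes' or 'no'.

Answer: yes

Derivation:
Old median = 15/2
Insert x = 12
New median = 9
Changed? yes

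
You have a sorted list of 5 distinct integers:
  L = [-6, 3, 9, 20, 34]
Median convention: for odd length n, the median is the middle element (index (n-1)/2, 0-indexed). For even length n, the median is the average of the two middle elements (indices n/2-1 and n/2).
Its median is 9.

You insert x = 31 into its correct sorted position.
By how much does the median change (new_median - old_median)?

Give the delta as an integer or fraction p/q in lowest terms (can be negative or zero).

Answer: 11/2

Derivation:
Old median = 9
After inserting x = 31: new sorted = [-6, 3, 9, 20, 31, 34]
New median = 29/2
Delta = 29/2 - 9 = 11/2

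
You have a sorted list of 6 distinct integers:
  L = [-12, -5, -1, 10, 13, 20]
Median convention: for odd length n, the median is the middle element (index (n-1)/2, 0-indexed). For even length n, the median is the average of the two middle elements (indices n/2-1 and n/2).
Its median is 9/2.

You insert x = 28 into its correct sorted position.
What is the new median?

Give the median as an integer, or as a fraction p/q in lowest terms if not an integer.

Old list (sorted, length 6): [-12, -5, -1, 10, 13, 20]
Old median = 9/2
Insert x = 28
Old length even (6). Middle pair: indices 2,3 = -1,10.
New length odd (7). New median = single middle element.
x = 28: 6 elements are < x, 0 elements are > x.
New sorted list: [-12, -5, -1, 10, 13, 20, 28]
New median = 10

Answer: 10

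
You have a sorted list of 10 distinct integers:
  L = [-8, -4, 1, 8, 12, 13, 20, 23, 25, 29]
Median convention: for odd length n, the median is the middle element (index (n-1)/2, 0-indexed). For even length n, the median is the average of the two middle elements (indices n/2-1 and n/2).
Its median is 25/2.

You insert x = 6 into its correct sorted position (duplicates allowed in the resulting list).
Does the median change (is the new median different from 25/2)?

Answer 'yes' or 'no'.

Old median = 25/2
Insert x = 6
New median = 12
Changed? yes

Answer: yes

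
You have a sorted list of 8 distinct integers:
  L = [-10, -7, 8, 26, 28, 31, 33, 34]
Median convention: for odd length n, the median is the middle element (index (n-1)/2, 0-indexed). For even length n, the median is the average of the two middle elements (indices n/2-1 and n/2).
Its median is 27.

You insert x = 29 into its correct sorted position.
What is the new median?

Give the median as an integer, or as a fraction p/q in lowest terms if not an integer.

Old list (sorted, length 8): [-10, -7, 8, 26, 28, 31, 33, 34]
Old median = 27
Insert x = 29
Old length even (8). Middle pair: indices 3,4 = 26,28.
New length odd (9). New median = single middle element.
x = 29: 5 elements are < x, 3 elements are > x.
New sorted list: [-10, -7, 8, 26, 28, 29, 31, 33, 34]
New median = 28

Answer: 28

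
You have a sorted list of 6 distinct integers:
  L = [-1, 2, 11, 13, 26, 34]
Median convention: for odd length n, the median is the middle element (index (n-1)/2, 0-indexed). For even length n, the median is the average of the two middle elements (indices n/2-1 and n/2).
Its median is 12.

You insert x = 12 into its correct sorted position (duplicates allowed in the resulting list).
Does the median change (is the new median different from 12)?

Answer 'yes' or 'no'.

Old median = 12
Insert x = 12
New median = 12
Changed? no

Answer: no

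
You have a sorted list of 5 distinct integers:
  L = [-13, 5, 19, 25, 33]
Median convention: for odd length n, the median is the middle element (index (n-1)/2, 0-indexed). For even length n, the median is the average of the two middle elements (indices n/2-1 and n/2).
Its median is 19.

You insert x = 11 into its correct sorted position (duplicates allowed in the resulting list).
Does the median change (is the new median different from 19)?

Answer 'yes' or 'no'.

Old median = 19
Insert x = 11
New median = 15
Changed? yes

Answer: yes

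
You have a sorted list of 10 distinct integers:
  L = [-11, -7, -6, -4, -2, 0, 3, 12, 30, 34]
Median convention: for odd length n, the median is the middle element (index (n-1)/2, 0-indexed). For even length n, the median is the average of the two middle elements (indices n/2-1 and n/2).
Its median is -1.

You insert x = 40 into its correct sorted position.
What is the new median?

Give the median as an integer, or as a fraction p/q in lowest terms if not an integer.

Answer: 0

Derivation:
Old list (sorted, length 10): [-11, -7, -6, -4, -2, 0, 3, 12, 30, 34]
Old median = -1
Insert x = 40
Old length even (10). Middle pair: indices 4,5 = -2,0.
New length odd (11). New median = single middle element.
x = 40: 10 elements are < x, 0 elements are > x.
New sorted list: [-11, -7, -6, -4, -2, 0, 3, 12, 30, 34, 40]
New median = 0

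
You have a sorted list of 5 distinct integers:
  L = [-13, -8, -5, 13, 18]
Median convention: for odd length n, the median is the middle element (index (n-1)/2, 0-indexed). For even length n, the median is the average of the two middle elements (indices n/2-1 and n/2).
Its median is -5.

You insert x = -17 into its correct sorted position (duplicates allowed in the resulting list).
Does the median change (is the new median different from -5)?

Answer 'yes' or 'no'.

Answer: yes

Derivation:
Old median = -5
Insert x = -17
New median = -13/2
Changed? yes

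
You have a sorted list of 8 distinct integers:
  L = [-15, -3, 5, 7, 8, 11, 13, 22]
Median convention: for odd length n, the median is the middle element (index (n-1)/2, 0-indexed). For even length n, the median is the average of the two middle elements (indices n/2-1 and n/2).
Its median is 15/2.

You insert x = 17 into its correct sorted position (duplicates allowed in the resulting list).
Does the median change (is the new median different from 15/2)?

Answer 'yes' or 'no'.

Old median = 15/2
Insert x = 17
New median = 8
Changed? yes

Answer: yes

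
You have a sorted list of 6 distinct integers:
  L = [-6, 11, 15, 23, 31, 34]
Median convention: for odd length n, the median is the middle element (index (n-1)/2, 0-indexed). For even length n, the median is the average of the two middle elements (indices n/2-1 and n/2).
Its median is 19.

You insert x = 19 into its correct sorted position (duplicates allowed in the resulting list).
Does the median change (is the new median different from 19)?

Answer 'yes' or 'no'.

Old median = 19
Insert x = 19
New median = 19
Changed? no

Answer: no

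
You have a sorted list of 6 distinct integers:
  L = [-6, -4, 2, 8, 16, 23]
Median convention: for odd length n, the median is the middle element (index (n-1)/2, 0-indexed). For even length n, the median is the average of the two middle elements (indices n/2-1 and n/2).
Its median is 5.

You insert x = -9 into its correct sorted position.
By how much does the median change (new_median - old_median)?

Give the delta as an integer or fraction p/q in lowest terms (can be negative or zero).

Answer: -3

Derivation:
Old median = 5
After inserting x = -9: new sorted = [-9, -6, -4, 2, 8, 16, 23]
New median = 2
Delta = 2 - 5 = -3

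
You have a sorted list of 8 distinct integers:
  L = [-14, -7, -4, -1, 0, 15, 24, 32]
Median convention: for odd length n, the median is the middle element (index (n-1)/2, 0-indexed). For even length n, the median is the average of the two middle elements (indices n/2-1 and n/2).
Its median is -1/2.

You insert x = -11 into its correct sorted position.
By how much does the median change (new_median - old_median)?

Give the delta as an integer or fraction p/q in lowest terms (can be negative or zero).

Answer: -1/2

Derivation:
Old median = -1/2
After inserting x = -11: new sorted = [-14, -11, -7, -4, -1, 0, 15, 24, 32]
New median = -1
Delta = -1 - -1/2 = -1/2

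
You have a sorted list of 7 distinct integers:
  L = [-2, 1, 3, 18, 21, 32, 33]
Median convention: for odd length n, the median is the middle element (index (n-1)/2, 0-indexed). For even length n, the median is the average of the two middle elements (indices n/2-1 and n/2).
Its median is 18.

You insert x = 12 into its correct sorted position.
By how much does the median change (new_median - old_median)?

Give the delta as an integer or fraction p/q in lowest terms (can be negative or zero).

Old median = 18
After inserting x = 12: new sorted = [-2, 1, 3, 12, 18, 21, 32, 33]
New median = 15
Delta = 15 - 18 = -3

Answer: -3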